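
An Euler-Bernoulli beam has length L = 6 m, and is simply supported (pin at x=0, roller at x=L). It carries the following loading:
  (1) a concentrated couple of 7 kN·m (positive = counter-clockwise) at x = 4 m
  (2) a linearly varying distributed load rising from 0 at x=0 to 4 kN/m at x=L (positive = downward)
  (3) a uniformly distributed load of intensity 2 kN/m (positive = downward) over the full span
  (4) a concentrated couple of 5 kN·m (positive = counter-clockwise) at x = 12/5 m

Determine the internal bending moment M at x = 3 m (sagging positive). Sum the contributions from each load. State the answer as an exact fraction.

Load 1 — applied couple M₀=7 kN·m at a=4 m (b=L-a=2):
  M_1 = M₀x/L  [x≤a] = 7·3/6 = 7/2 kN·m
Load 2 — triangular load w₀=4 kN/m (0→w₀ over full span):
  M_2 = w₀Lx/6 - w₀x³/(6L) = 4·6·3/6 - 4·3³/(6·6) = 9 kN·m
Load 3 — uniform load w=2 kN/m over full span:
  M_3 = wx(L-x)/2 = 2·3·(6-3)/2 = 9 kN·m
Load 4 — applied couple M₀=5 kN·m at a=12/5 m (b=L-a=18/5):
  M_4 = M₀x/L - M₀  [x>a] = 5·3/6 - 5 = -5/2 kN·m
Superposition: M = Σ M_i = 19 kN·m ≈ 19.000000 kN·m

M(3) = 19 kN·m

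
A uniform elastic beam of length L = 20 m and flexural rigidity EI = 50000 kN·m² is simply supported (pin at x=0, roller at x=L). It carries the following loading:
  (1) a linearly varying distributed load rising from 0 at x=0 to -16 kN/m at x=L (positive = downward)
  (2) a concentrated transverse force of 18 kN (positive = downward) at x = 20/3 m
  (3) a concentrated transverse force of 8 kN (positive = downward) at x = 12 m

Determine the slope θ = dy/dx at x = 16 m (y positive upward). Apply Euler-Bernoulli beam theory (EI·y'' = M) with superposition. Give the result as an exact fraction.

Load 1 — triangular load w₀=-16 kN/m (0→w₀ over full span):
  θ_1 = -w₀(7L⁴-30L²x²+15x⁴)/(360LEI) = -(-16)·(7·20⁴-30·20²·16²+15·16⁴)/(360·20·50000) = -6056/140625 rad
Load 2 — point force P=18 kN at a=20/3 m (b=L-a=40/3):
  θ_2 = -Pa(2L²-6Lx+3x²+a²)/(6LEI)  [x>a] = -18·(20/3)·(2·20²-6·20·16+3·16²+(20/3)²)/(6·20·50000) = 173/28125 rad
Load 3 — point force P=8 kN at a=12 m (b=L-a=8):
  θ_3 = -Pa(2L²-6Lx+3x²+a²)/(6LEI)  [x>a] = -8·12·(2·20²-6·20·16+3·16²+12²)/(6·20·50000) = 52/15625 rad
Superposition: θ = Σ θ_i = -4723/140625 rad ≈ -0.033586 rad

θ(16) = -4723/140625 rad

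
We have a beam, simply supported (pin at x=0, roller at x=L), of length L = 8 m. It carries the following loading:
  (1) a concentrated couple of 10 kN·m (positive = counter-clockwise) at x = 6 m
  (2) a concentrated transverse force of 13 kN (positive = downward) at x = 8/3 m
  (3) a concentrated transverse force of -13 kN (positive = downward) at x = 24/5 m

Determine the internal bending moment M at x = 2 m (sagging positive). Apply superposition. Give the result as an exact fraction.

M(2) = 283/30 kN·m

Load 1 — applied couple M₀=10 kN·m at a=6 m (b=L-a=2):
  M_1 = M₀x/L  [x≤a] = 10·2/8 = 5/2 kN·m
Load 2 — point force P=13 kN at a=8/3 m (b=L-a=16/3):
  M_2 = Pbx/L  [x≤a] = 13·(16/3)·2/8 = 52/3 kN·m
Load 3 — point force P=-13 kN at a=24/5 m (b=L-a=16/5):
  M_3 = Pbx/L  [x≤a] = (-13)·(16/5)·2/8 = -52/5 kN·m
Superposition: M = Σ M_i = 283/30 kN·m ≈ 9.433333 kN·m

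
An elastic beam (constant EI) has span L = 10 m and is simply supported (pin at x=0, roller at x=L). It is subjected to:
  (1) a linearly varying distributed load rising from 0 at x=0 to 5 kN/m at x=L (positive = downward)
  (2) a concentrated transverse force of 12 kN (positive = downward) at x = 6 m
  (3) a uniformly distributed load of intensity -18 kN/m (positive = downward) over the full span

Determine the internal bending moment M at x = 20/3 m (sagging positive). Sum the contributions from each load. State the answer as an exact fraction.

M(20/3) = -11756/81 kN·m

Load 1 — triangular load w₀=5 kN/m (0→w₀ over full span):
  M_1 = w₀Lx/6 - w₀x³/(6L) = 5·10·(20/3)/6 - 5·(20/3)³/(6·10) = 2500/81 kN·m
Load 2 — point force P=12 kN at a=6 m (b=L-a=4):
  M_2 = Pa(L-x)/L  [x>a] = 12·6·(10-(20/3))/10 = 24 kN·m
Load 3 — uniform load w=-18 kN/m over full span:
  M_3 = wx(L-x)/2 = (-18)·(20/3)·(10-(20/3))/2 = -200 kN·m
Superposition: M = Σ M_i = -11756/81 kN·m ≈ -145.135802 kN·m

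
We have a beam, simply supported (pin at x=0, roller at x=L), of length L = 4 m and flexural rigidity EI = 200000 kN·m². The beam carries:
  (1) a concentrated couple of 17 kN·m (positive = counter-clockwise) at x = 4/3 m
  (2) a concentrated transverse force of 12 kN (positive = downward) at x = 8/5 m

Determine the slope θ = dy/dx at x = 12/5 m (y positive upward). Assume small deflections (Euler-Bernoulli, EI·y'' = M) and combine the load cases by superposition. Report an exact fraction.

θ(12/5) = 701/56250000 rad

Load 1 — applied couple M₀=17 kN·m at a=4/3 m (b=L-a=8/3):
  θ_1 = (M₀x²/(2L)-M₀(x-a)+C₁)/EI  [x>a] with C₁=M₀(3b²-L²)/(6L)=34/9 = (17·(12/5)²/(2·4)-17·((12/5)-(4/3))+(34/9))/200000 = -119/11250000 rad
Load 2 — point force P=12 kN at a=8/5 m (b=L-a=12/5):
  θ_2 = -Pa(2L²-6Lx+3x²+a²)/(6LEI)  [x>a] = -12·(8/5)·(2·4²-6·4·(12/5)+3·(12/5)²+(8/5)²)/(6·4·200000) = 9/390625 rad
Superposition: θ = Σ θ_i = 701/56250000 rad ≈ 0.000012 rad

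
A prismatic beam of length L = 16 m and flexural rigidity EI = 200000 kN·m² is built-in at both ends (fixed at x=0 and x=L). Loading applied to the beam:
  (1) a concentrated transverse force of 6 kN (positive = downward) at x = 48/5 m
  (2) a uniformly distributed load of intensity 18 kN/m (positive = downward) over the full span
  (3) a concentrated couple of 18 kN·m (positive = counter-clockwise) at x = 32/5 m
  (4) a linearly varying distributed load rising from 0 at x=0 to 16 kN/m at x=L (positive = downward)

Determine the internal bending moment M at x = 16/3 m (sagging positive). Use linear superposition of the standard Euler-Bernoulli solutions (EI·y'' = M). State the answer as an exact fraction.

Load 1 — point force P=6 kN at a=48/5 m (b=L-a=32/5):
  M_1 = Pb²(3a+b)x/L³ - Pab²/L²  [x≤a] = 6·(32/5)²·(3·(48/5)+(32/5))·(16/3)/16³ - 6·(48/5)·(32/5)²/16² = 256/125 kN·m
Load 2 — uniform load w=18 kN/m over full span:
  M_2 = wLx/2 - wL²/12 - wx²/2 = 18·16·(16/3)/2 - 18·16²/12 - 18·(16/3)²/2 = 128 kN·m
Load 3 — applied couple M₀=18 kN·m at a=32/5 m (b=L-a=48/5):
  M_3 = R_Ax - M_A  [x≤a] with R_A=81/50, M_A=54/25 = (81/50)·(16/3) - (54/25) = 162/25 kN·m
Load 4 — triangular load w₀=16 kN/m (0→w₀ over full span):
  M_4 = 3w₀Lx/20 - w₀L²/30 - w₀x³/(6L) = 3·16·16·(16/3)/20 - 16·16²/30 - 16·(16/3)³/(6·16) = 17408/405 kN·m
Superposition: M = Σ M_i = 1817546/10125 kN·m ≈ 179.510716 kN·m

M(16/3) = 1817546/10125 kN·m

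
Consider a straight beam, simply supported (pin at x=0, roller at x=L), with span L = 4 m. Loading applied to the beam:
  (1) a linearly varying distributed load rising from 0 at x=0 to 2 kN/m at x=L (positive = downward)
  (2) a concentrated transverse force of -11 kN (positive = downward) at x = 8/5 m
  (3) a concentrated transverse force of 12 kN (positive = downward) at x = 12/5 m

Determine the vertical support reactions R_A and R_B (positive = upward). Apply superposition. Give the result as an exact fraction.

R_A = -7/15 kN, R_B = 82/15 kN

Load 1 — triangular load w₀=2 kN/m (0→w₀ over full span):
  R_A = w₀L/6 = 2·4/6 = 4/3 kN
  R_B = w₀L/3 = 2·4/3 = 8/3 kN
Load 2 — point force P=-11 kN at a=8/5 m (b=L-a=12/5):
  R_A = Pb/L = (-11)·(12/5)/4 = -33/5 kN
  R_B = Pa/L = (-11)·(8/5)/4 = -22/5 kN
Load 3 — point force P=12 kN at a=12/5 m (b=L-a=8/5):
  R_A = Pb/L = 12·(8/5)/4 = 24/5 kN
  R_B = Pa/L = 12·(12/5)/4 = 36/5 kN
Superposition: R_A = -7/15 kN, R_B = 82/15 kN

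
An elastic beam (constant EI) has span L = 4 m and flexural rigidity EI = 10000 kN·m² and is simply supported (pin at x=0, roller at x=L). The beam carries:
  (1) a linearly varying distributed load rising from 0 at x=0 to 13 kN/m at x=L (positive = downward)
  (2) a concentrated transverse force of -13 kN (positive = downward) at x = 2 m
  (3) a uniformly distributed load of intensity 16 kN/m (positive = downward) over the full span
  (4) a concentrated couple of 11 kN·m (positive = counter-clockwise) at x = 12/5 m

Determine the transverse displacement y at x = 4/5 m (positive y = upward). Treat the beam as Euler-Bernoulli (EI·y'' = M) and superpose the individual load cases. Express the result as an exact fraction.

y(4/5) = -431929/117187500 m

Load 1 — triangular load w₀=13 kN/m (0→w₀ over full span):
  y_1 = -w₀x(7L⁴-10L²x²+3x⁴)/(360LEI) = -13·(4/5)·(7·4⁴-10·4²·(4/5)²+3·(4/5)⁴)/(360·4·10000) = -35776/29296875 m
Load 2 — point force P=-13 kN at a=2 m (b=L-a=2):
  y_2 = -Pbx(L²-b²-x²)/(6LEI)  [x≤a] = -(-13)·2·(4/5)·(4²-2²-(4/5)²)/(6·4·10000) = 923/937500 m
Load 3 — uniform load w=16 kN/m over full span:
  y_3 = -wx(L³-2Lx²+x³)/(24EI) = -16·(4/5)·(4³-2·4·(4/5)²+(4/5)³)/(24·10000) = -3712/1171875 m
Load 4 — applied couple M₀=11 kN·m at a=12/5 m (b=L-a=8/5):
  y_4 = (M₀x³/(6L)+C₁x)/EI  [x≤a] with C₁=M₀(3b²-L²)/(6L)=-286/75 = (11·(4/5)³/(6·4)+(-286/75)·(4/5))/10000 = -22/78125 m
Superposition: y = Σ y_i = -431929/117187500 m ≈ -0.003686 m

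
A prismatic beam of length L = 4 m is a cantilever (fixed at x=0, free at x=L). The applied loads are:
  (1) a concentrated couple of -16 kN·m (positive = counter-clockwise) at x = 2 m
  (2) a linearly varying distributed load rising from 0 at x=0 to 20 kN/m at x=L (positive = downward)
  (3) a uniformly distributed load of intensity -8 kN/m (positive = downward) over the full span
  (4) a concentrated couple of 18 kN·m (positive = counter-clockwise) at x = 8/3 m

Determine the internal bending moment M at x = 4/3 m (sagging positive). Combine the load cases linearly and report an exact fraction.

Load 1 — applied couple M₀=-16 kN·m at a=2 m (b=L-a=2):
  M_1 = M₀  [x≤a] = (-16) = -16 kN·m
Load 2 — triangular load w₀=20 kN/m (0→w₀ over full span):
  M_2 = w₀Lx/2 - w₀L²/3 - w₀x³/(6L) = 20·4·(4/3)/2 - 20·4²/3 - 20·(4/3)³/(6·4) = -4480/81 kN·m
Load 3 — uniform load w=-8 kN/m over full span:
  M_3 = -w(L-x)²/2 = -(-8)·(4-(4/3))²/2 = 256/9 kN·m
Load 4 — applied couple M₀=18 kN·m at a=8/3 m (b=L-a=4/3):
  M_4 = M₀  [x≤a] = 18 = 18 kN·m
Superposition: M = Σ M_i = -2014/81 kN·m ≈ -24.864198 kN·m

M(4/3) = -2014/81 kN·m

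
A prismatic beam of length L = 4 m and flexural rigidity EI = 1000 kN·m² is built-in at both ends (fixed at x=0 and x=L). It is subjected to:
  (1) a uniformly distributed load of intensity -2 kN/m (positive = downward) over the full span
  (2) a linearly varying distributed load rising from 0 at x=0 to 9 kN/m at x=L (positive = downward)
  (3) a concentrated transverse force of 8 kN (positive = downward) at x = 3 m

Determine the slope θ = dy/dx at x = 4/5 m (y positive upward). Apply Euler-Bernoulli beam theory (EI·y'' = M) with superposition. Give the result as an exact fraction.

θ(4/5) = -301/156250 rad

Load 1 — uniform load w=-2 kN/m over full span:
  θ_1 = -wx(L-x)(L-2x)/(12EI) = -(-2)·(4/5)·(4-(4/5))·(4-2·(4/5))/(12·1000) = 16/15625 rad
Load 2 — triangular load w₀=9 kN/m (0→w₀ over full span):
  θ_2 = -w₀(2x(L-x)(L-2x)(x+2L)+x²(L-x)²)/(120LEI) = -9·(2·(4/5)·(4-(4/5))·(4-2·(4/5))·((4/5)+2·4)+(4/5)²·(4-(4/5))²)/(120·4·1000) = -168/78125 rad
Load 3 — point force P=8 kN at a=3 m (b=L-a=1):
  θ_3 = -Pb²x(2aL-(3a+b)x)/(2L³EI)  [x≤a] = -8·1²·(4/5)·(2·3·4-(3·3+1)·(4/5))/(2·4³·1000) = -1/1250 rad
Superposition: θ = Σ θ_i = -301/156250 rad ≈ -0.001926 rad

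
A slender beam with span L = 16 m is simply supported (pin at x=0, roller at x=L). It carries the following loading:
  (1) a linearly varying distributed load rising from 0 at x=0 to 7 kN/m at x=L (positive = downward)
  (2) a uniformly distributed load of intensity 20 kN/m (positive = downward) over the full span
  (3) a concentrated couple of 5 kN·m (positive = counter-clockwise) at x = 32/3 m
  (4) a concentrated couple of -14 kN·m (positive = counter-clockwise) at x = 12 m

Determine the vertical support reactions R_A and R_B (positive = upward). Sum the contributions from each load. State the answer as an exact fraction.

R_A = 8549/48 kN, R_B = 9499/48 kN

Load 1 — triangular load w₀=7 kN/m (0→w₀ over full span):
  R_A = w₀L/6 = 7·16/6 = 56/3 kN
  R_B = w₀L/3 = 7·16/3 = 112/3 kN
Load 2 — uniform load w=20 kN/m over full span:
  R_A = wL/2 = 20·16/2 = 160 kN
  R_B = wL/2 = 20·16/2 = 160 kN
Load 3 — applied couple M₀=5 kN·m at a=32/3 m (b=L-a=16/3):
  R_A = M₀/L = 5/16 kN
  R_B = -M₀/L = -5/16 kN
Load 4 — applied couple M₀=-14 kN·m at a=12 m (b=L-a=4):
  R_A = M₀/L = (-14)/16 = -7/8 kN
  R_B = -M₀/L = -(-14)/16 = 7/8 kN
Superposition: R_A = 8549/48 kN, R_B = 9499/48 kN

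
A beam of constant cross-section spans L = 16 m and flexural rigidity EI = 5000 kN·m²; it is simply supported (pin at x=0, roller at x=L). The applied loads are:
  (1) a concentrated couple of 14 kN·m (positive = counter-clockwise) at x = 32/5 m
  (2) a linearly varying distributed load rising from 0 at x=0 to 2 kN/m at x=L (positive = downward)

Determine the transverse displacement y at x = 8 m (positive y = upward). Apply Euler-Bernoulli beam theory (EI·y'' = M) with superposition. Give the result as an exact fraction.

y(8) = -7244/46875 m

Load 1 — applied couple M₀=14 kN·m at a=32/5 m (b=L-a=48/5):
  y_1 = (M₀x³/(6L)-M₀(x-a)²/2+C₁x)/EI  [x>a] with C₁=M₀(3b²-L²)/(6L)=224/75 = (14·8³/(6·16)-14·(8-(32/5))²/2+(224/75)·8)/5000 = 252/15625 m
Load 2 — triangular load w₀=2 kN/m (0→w₀ over full span):
  y_2 = -w₀x(7L⁴-10L²x²+3x⁴)/(360LEI) = -2·8·(7·16⁴-10·16²·8²+3·8⁴)/(360·16·5000) = -64/375 m
Superposition: y = Σ y_i = -7244/46875 m ≈ -0.154539 m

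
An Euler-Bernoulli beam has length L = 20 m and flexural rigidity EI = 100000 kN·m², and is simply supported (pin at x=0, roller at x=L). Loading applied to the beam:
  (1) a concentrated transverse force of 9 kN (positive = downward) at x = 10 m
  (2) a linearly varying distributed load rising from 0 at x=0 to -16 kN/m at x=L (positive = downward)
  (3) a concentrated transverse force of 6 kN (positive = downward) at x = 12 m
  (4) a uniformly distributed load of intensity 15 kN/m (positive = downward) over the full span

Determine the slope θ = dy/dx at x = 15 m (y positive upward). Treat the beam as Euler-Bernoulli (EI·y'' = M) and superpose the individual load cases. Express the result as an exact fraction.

θ(15) = 340423/18000000 rad

Load 1 — point force P=9 kN at a=10 m (b=L-a=10):
  θ_1 = -Pa(2L²-6Lx+3x²+a²)/(6LEI)  [x>a] = -9·10·(2·20²-6·20·15+3·15²+10²)/(6·20·100000) = 27/16000 rad
Load 2 — triangular load w₀=-16 kN/m (0→w₀ over full span):
  θ_2 = -w₀(7L⁴-30L²x²+15x⁴)/(360LEI) = -(-16)·(7·20⁴-30·20²·15²+15·15⁴)/(360·20·100000) = -1313/72000 rad
Load 3 — point force P=6 kN at a=12 m (b=L-a=8):
  θ_3 = -Pa(2L²-6Lx+3x²+a²)/(6LEI)  [x>a] = -6·12·(2·20²-6·20·15+3·15²+12²)/(6·20·100000) = 543/500000 rad
Load 4 — uniform load w=15 kN/m over full span:
  θ_4 = -w(L³-6Lx²+4x³)/(24EI) = -15·(20³-6·20·15²+4·15³)/(24·100000) = 11/320 rad
Superposition: θ = Σ θ_i = 340423/18000000 rad ≈ 0.018912 rad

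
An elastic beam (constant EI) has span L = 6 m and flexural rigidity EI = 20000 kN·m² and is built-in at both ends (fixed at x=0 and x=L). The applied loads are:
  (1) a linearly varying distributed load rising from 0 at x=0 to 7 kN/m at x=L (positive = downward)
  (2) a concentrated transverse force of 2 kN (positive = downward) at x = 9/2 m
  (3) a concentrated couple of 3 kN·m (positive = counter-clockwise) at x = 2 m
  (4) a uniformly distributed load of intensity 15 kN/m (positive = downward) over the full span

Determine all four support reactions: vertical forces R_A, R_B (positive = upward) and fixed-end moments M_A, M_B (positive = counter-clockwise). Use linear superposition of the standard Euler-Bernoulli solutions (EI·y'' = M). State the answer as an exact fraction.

R_A = 12547/240 kN, M_A = 4317/80 kN·m, R_B = 14573/240 kN, M_B = -4663/80 kN·m

Load 1 — triangular load w₀=7 kN/m (0→w₀ over full span):
  R_A = 3w₀L/20 = 3·7·6/20 = 63/10 kN
  M_A = w₀L²/30 = 7·6²/30 = 42/5 kN·m
  R_B = 7w₀L/20 = 7·7·6/20 = 147/10 kN
  M_B = -w₀L²/20 = -7·6²/20 = -63/5 kN·m
Load 2 — point force P=2 kN at a=9/2 m (b=L-a=3/2):
  R_A = Pb²(3a+b)/L³ = 2·(3/2)²·(3·(9/2)+(3/2))/6³ = 5/16 kN
  M_A = Pab²/L² = 2·(9/2)·(3/2)²/6² = 9/16 kN·m
  R_B = Pa²(a+3b)/L³ = 2·(9/2)²·((9/2)+3·(3/2))/6³ = 27/16 kN
  M_B = -Pa²b/L² = -2·(9/2)²·(3/2)/6² = -27/16 kN·m
Load 3 — applied couple M₀=3 kN·m at a=2 m (b=L-a=4):
  R_A = 6M₀ab/L³ = 6·3·2·4/6³ = 2/3 kN
  M_A = M₀b(2a-b)/L² = 3·4·(2·2-4)/6² = 0 kN·m
  R_B = -6M₀ab/L³ = -6·3·2·4/6³ = -2/3 kN
  M_B = M₀a(2b-a)/L² = 3·2·(2·4-2)/6² = 1 kN·m
Load 4 — uniform load w=15 kN/m over full span:
  R_A = wL/2 = 15·6/2 = 45 kN
  M_A = wL²/12 = 15·6²/12 = 45 kN·m
  R_B = wL/2 = 15·6/2 = 45 kN
  M_B = -wL²/12 = -15·6²/12 = -45 kN·m
Superposition: R_A = 12547/240 kN, M_A = 4317/80 kN·m, R_B = 14573/240 kN, M_B = -4663/80 kN·m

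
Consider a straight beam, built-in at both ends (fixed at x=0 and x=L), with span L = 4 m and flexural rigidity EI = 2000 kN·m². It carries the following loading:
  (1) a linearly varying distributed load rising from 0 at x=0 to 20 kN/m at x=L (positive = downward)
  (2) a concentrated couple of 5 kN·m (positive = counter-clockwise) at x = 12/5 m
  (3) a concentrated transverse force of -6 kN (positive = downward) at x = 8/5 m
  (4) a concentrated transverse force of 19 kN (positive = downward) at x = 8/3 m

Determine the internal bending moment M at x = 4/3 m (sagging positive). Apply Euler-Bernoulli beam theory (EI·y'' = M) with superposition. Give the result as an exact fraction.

M(4/3) = 11368/3375 kN·m

Load 1 — triangular load w₀=20 kN/m (0→w₀ over full span):
  M_1 = 3w₀Lx/20 - w₀L²/30 - w₀x³/(6L) = 3·20·4·(4/3)/20 - 20·4²/30 - 20·(4/3)³/(6·4) = 272/81 kN·m
Load 2 — applied couple M₀=5 kN·m at a=12/5 m (b=L-a=8/5):
  M_2 = R_Ax - M_A  [x≤a] with R_A=9/5, M_A=8/5 = (9/5)·(4/3) - (8/5) = 4/5 kN·m
Load 3 — point force P=-6 kN at a=8/5 m (b=L-a=12/5):
  M_3 = Pb²(3a+b)x/L³ - Pab²/L²  [x≤a] = (-6)·(12/5)²·(3·(8/5)+(12/5))·(4/3)/4³ - (-6)·(8/5)·(12/5)²/4² = -216/125 kN·m
Load 4 — point force P=19 kN at a=8/3 m (b=L-a=4/3):
  M_4 = Pb²(3a+b)x/L³ - Pab²/L²  [x≤a] = 19·(4/3)²·(3·(8/3)+(4/3))·(4/3)/4³ - 19·(8/3)·(4/3)²/4² = 76/81 kN·m
Superposition: M = Σ M_i = 11368/3375 kN·m ≈ 3.368296 kN·m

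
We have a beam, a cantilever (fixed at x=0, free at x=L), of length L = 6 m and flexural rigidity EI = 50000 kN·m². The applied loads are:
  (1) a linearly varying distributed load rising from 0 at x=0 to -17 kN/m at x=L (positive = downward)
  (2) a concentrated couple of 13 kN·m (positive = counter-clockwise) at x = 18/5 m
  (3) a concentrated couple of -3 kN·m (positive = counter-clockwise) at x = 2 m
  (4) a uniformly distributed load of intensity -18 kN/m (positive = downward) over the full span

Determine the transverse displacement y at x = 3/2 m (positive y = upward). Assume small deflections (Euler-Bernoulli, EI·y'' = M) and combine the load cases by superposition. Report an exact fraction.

y(3/2) = 1330659/128000000 m

Load 1 — triangular load w₀=-17 kN/m (0→w₀ over full span):
  y_1 = (w₀Lx³/12-w₀L²x²/6-w₀x⁵/(120L))/EI = ((-17)·6·(3/2)³/12-(-17)·6²·(3/2)²/6-(-17)·(3/2)⁵/(120·6))/50000 = 514539/128000000 m
Load 2 — applied couple M₀=13 kN·m at a=18/5 m (b=L-a=12/5):
  y_2 = M₀x²/(2EI)  [x≤a] = 13·(3/2)²/(2·50000) = 117/400000 m
Load 3 — applied couple M₀=-3 kN·m at a=2 m (b=L-a=4):
  y_3 = M₀x²/(2EI)  [x≤a] = (-3)·(3/2)²/(2·50000) = -27/400000 m
Load 4 — uniform load w=-18 kN/m over full span:
  y_4 = -wx²(x²-4Lx+6L²)/(24EI) = -(-18)·(3/2)²·((3/2)²-4·6·(3/2)+6·6²)/(24·50000) = 19683/3200000 m
Superposition: y = Σ y_i = 1330659/128000000 m ≈ 0.010396 m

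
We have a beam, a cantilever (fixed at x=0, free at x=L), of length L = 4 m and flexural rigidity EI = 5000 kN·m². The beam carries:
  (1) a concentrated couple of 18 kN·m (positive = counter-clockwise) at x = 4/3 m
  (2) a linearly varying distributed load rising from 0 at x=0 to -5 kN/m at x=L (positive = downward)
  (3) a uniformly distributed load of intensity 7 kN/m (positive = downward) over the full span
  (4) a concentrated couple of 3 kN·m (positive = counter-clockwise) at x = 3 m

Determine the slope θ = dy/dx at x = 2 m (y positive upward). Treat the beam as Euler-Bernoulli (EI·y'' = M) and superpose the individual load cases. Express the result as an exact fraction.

Load 1 — applied couple M₀=18 kN·m at a=4/3 m (b=L-a=8/3):
  θ_1 = M₀a/EI  [x>a] = 18·(4/3)/5000 = 3/625 rad
Load 2 — triangular load w₀=-5 kN/m (0→w₀ over full span):
  θ_2 = (w₀Lx²/4-w₀L²x/3-w₀x⁴/(24L))/EI = ((-5)·4·2²/4-(-5)·4²·2/3-(-5)·2⁴/(24·4))/5000 = 41/6000 rad
Load 3 — uniform load w=7 kN/m over full span:
  θ_3 = -wx(x²-3Lx+3L²)/(6EI) = -7·2·(2²-3·4·2+3·4²)/(6·5000) = -49/3750 rad
Load 4 — applied couple M₀=3 kN·m at a=3 m (b=L-a=1):
  θ_4 = M₀x/EI  [x≤a] = 3·2/5000 = 3/2500 rad
Superposition: θ = Σ θ_i = -7/30000 rad ≈ -0.000233 rad

θ(2) = -7/30000 rad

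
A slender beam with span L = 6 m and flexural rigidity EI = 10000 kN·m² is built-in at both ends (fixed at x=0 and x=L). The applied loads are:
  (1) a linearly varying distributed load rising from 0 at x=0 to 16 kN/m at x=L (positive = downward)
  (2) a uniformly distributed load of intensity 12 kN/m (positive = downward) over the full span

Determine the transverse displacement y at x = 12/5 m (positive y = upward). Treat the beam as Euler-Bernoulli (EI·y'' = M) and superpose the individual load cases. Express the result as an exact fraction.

y(12/5) = -59778/9765625 m

Load 1 — triangular load w₀=16 kN/m (0→w₀ over full span):
  y_1 = -w₀x²(L-x)²(x+2L)/(120LEI) = -16·(12/5)²·(6-(12/5))²·((12/5)+2·6)/(120·6·10000) = -23328/9765625 m
Load 2 — uniform load w=12 kN/m over full span:
  y_2 = -wx²(L-x)²/(24EI) = -12·(12/5)²·(6-(12/5))²/(24·10000) = -1458/390625 m
Superposition: y = Σ y_i = -59778/9765625 m ≈ -0.006121 m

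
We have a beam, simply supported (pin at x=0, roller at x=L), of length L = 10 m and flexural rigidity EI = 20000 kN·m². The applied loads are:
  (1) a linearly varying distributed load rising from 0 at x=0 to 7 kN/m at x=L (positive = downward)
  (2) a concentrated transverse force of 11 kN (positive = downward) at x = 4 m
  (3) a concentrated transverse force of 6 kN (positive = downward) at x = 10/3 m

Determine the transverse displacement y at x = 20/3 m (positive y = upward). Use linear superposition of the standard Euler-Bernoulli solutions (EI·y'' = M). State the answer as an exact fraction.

Load 1 — triangular load w₀=7 kN/m (0→w₀ over full span):
  y_1 = -w₀x(7L⁴-10L²x²+3x⁴)/(360LEI) = -7·(20/3)·(7·10⁴-10·10²·(20/3)²+3·(20/3)⁴)/(360·10·20000) = -119/5832 m
Load 2 — point force P=11 kN at a=4 m (b=L-a=6):
  y_2 = -Pa(L-x)(2Lx-a²-x²)/(6LEI)  [x>a] = -11·4·(10-(20/3))·(2·10·(20/3)-4²-(20/3)²)/(6·10·20000) = -451/50625 m
Load 3 — point force P=6 kN at a=10/3 m (b=L-a=20/3):
  y_3 = -Pa(L-x)(2Lx-a²-x²)/(6LEI)  [x>a] = -6·(10/3)·(10-(20/3))·(2·10·(20/3)-(10/3)²-(20/3)²)/(6·10·20000) = -7/1620 m
Superposition: y = Σ y_i = -122597/3645000 m ≈ -0.033634 m

y(20/3) = -122597/3645000 m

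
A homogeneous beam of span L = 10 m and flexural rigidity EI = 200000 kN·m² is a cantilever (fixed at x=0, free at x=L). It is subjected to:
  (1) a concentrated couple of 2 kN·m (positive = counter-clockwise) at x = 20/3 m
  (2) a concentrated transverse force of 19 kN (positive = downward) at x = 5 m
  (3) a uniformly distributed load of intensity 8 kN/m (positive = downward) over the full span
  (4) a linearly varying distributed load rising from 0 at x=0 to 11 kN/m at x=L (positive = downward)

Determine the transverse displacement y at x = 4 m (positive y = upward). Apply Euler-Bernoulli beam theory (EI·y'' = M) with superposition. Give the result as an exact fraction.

y(4) = -49963/1875000 m

Load 1 — applied couple M₀=2 kN·m at a=20/3 m (b=L-a=10/3):
  y_1 = M₀x²/(2EI)  [x≤a] = 2·4²/(2·200000) = 1/12500 m
Load 2 — point force P=19 kN at a=5 m (b=L-a=5):
  y_2 = -Px²(3a-x)/(6EI)  [x≤a] = -19·4²·(3·5-4)/(6·200000) = -209/75000 m
Load 3 — uniform load w=8 kN/m over full span:
  y_3 = -wx²(x²-4Lx+6L²)/(24EI) = -8·4²·(4²-4·10·4+6·10²)/(24·200000) = -38/3125 m
Load 4 — triangular load w₀=11 kN/m (0→w₀ over full span):
  y_4 = (w₀Lx³/12-w₀L²x²/6-w₀x⁵/(120L))/EI = (11·10·4³/12-11·10²·4²/6-11·4⁵/(120·10))/200000 = -2761/234375 m
Superposition: y = Σ y_i = -49963/1875000 m ≈ -0.026647 m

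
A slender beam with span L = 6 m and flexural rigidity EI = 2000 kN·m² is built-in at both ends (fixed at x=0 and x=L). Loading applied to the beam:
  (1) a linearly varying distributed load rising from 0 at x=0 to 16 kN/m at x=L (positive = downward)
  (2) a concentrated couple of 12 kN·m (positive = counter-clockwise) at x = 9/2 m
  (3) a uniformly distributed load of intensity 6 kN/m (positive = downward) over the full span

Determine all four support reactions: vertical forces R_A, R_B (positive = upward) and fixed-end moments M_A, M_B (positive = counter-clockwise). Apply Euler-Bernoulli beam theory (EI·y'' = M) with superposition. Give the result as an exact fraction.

Load 1 — triangular load w₀=16 kN/m (0→w₀ over full span):
  R_A = 3w₀L/20 = 3·16·6/20 = 72/5 kN
  M_A = w₀L²/30 = 16·6²/30 = 96/5 kN·m
  R_B = 7w₀L/20 = 7·16·6/20 = 168/5 kN
  M_B = -w₀L²/20 = -16·6²/20 = -144/5 kN·m
Load 2 — applied couple M₀=12 kN·m at a=9/2 m (b=L-a=3/2):
  R_A = 6M₀ab/L³ = 6·12·(9/2)·(3/2)/6³ = 9/4 kN
  M_A = M₀b(2a-b)/L² = 12·(3/2)·(2·(9/2)-(3/2))/6² = 15/4 kN·m
  R_B = -6M₀ab/L³ = -6·12·(9/2)·(3/2)/6³ = -9/4 kN
  M_B = M₀a(2b-a)/L² = 12·(9/2)·(2·(3/2)-(9/2))/6² = -9/4 kN·m
Load 3 — uniform load w=6 kN/m over full span:
  R_A = wL/2 = 6·6/2 = 18 kN
  M_A = wL²/12 = 6·6²/12 = 18 kN·m
  R_B = wL/2 = 6·6/2 = 18 kN
  M_B = -wL²/12 = -6·6²/12 = -18 kN·m
Superposition: R_A = 693/20 kN, M_A = 819/20 kN·m, R_B = 987/20 kN, M_B = -981/20 kN·m

R_A = 693/20 kN, M_A = 819/20 kN·m, R_B = 987/20 kN, M_B = -981/20 kN·m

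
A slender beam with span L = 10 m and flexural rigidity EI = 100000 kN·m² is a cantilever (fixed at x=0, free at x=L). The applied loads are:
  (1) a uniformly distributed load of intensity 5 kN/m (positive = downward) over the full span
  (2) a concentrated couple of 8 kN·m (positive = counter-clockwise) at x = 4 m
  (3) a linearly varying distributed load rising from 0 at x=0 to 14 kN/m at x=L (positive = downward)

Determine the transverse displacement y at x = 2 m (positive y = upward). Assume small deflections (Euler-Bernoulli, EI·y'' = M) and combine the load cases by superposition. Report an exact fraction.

y(2) = -15763/1250000 m

Load 1 — uniform load w=5 kN/m over full span:
  y_1 = -wx²(x²-4Lx+6L²)/(24EI) = -5·2²·(2²-4·10·2+6·10²)/(24·100000) = -131/30000 m
Load 2 — applied couple M₀=8 kN·m at a=4 m (b=L-a=6):
  y_2 = M₀x²/(2EI)  [x≤a] = 8·2²/(2·100000) = 1/6250 m
Load 3 — triangular load w₀=14 kN/m (0→w₀ over full span):
  y_3 = (w₀Lx³/12-w₀L²x²/6-w₀x⁵/(120L))/EI = (14·10·2³/12-14·10²·2²/6-14·2⁵/(120·10))/100000 = -15757/1875000 m
Superposition: y = Σ y_i = -15763/1250000 m ≈ -0.012610 m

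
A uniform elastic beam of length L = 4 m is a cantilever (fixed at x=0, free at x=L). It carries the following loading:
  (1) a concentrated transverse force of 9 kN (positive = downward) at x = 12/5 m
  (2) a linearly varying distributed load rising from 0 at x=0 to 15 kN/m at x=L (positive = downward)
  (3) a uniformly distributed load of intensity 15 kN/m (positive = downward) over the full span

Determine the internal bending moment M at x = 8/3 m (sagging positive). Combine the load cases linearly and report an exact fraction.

M(8/3) = -680/27 kN·m

Load 1 — point force P=9 kN at a=12/5 m (b=L-a=8/5):
  M_1 = 0  [x>a] = 0 kN·m
Load 2 — triangular load w₀=15 kN/m (0→w₀ over full span):
  M_2 = w₀Lx/2 - w₀L²/3 - w₀x³/(6L) = 15·4·(8/3)/2 - 15·4²/3 - 15·(8/3)³/(6·4) = -320/27 kN·m
Load 3 — uniform load w=15 kN/m over full span:
  M_3 = -w(L-x)²/2 = -15·(4-(8/3))²/2 = -40/3 kN·m
Superposition: M = Σ M_i = -680/27 kN·m ≈ -25.185185 kN·m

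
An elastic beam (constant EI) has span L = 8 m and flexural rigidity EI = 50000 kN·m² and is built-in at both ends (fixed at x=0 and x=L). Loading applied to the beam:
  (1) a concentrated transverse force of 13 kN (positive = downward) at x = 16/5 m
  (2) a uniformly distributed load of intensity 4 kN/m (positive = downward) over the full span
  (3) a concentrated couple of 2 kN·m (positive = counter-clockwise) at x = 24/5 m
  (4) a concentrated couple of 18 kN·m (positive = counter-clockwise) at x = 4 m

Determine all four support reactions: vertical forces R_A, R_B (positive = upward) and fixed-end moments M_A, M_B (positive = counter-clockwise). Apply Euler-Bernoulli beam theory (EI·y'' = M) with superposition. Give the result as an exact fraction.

R_A = 28159/1000 kN, M_A = 31087/750 kN·m, R_B = 16841/1000 kN, M_B = -19933/750 kN·m

Load 1 — point force P=13 kN at a=16/5 m (b=L-a=24/5):
  R_A = Pb²(3a+b)/L³ = 13·(24/5)²·(3·(16/5)+(24/5))/8³ = 1053/125 kN
  M_A = Pab²/L² = 13·(16/5)·(24/5)²/8² = 1872/125 kN·m
  R_B = Pa²(a+3b)/L³ = 13·(16/5)²·((16/5)+3·(24/5))/8³ = 572/125 kN
  M_B = -Pa²b/L² = -13·(16/5)²·(24/5)/8² = -1248/125 kN·m
Load 2 — uniform load w=4 kN/m over full span:
  R_A = wL/2 = 4·8/2 = 16 kN
  M_A = wL²/12 = 4·8²/12 = 64/3 kN·m
  R_B = wL/2 = 4·8/2 = 16 kN
  M_B = -wL²/12 = -4·8²/12 = -64/3 kN·m
Load 3 — applied couple M₀=2 kN·m at a=24/5 m (b=L-a=16/5):
  R_A = 6M₀ab/L³ = 6·2·(24/5)·(16/5)/8³ = 9/25 kN
  M_A = M₀b(2a-b)/L² = 2·(16/5)·(2·(24/5)-(16/5))/8² = 16/25 kN·m
  R_B = -6M₀ab/L³ = -6·2·(24/5)·(16/5)/8³ = -9/25 kN
  M_B = M₀a(2b-a)/L² = 2·(24/5)·(2·(16/5)-(24/5))/8² = 6/25 kN·m
Load 4 — applied couple M₀=18 kN·m at a=4 m (b=L-a=4):
  R_A = 6M₀ab/L³ = 6·18·4·4/8³ = 27/8 kN
  M_A = M₀b(2a-b)/L² = 18·4·(2·4-4)/8² = 9/2 kN·m
  R_B = -6M₀ab/L³ = -6·18·4·4/8³ = -27/8 kN
  M_B = M₀a(2b-a)/L² = 18·4·(2·4-4)/8² = 9/2 kN·m
Superposition: R_A = 28159/1000 kN, M_A = 31087/750 kN·m, R_B = 16841/1000 kN, M_B = -19933/750 kN·m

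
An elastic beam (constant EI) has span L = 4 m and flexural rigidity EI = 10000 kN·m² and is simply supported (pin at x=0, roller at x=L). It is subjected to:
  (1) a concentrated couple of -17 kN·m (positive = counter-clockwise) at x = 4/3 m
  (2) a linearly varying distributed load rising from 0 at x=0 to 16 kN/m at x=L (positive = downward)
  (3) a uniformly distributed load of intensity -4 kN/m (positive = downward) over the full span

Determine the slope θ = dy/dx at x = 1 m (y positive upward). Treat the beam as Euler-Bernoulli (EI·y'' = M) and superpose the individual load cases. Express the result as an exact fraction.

Load 1 — applied couple M₀=-17 kN·m at a=4/3 m (b=L-a=8/3):
  θ_1 = (M₀x²/(2L)+C₁)/EI  [x≤a] with C₁=M₀(3b²-L²)/(6L)=-34/9 = ((-17)·1²/(2·4)+(-34/9))/10000 = -17/28800 rad
Load 2 — triangular load w₀=16 kN/m (0→w₀ over full span):
  θ_2 = -w₀(7L⁴-30L²x²+15x⁴)/(360LEI) = -16·(7·4⁴-30·4²·1²+15·1⁴)/(360·4·10000) = -1327/900000 rad
Load 3 — uniform load w=-4 kN/m over full span:
  θ_3 = -w(L³-6Lx²+4x³)/(24EI) = -(-4)·(4³-6·4·1²+4·1³)/(24·10000) = 11/15000 rad
Superposition: θ = Σ θ_i = -4793/3600000 rad ≈ -0.001331 rad

θ(1) = -4793/3600000 rad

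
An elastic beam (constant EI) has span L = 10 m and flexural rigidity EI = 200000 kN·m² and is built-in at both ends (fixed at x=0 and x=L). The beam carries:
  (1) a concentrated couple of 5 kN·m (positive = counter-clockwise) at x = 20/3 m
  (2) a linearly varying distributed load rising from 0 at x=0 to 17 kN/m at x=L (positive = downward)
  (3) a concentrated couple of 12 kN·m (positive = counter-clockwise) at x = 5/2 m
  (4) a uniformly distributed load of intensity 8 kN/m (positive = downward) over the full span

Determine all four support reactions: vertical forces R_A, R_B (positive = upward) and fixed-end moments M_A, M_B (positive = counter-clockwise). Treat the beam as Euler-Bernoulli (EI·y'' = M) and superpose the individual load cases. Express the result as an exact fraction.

Load 1 — applied couple M₀=5 kN·m at a=20/3 m (b=L-a=10/3):
  R_A = 6M₀ab/L³ = 6·5·(20/3)·(10/3)/10³ = 2/3 kN
  M_A = M₀b(2a-b)/L² = 5·(10/3)·(2·(20/3)-(10/3))/10² = 5/3 kN·m
  R_B = -6M₀ab/L³ = -6·5·(20/3)·(10/3)/10³ = -2/3 kN
  M_B = M₀a(2b-a)/L² = 5·(20/3)·(2·(10/3)-(20/3))/10² = 0 kN·m
Load 2 — triangular load w₀=17 kN/m (0→w₀ over full span):
  R_A = 3w₀L/20 = 3·17·10/20 = 51/2 kN
  M_A = w₀L²/30 = 17·10²/30 = 170/3 kN·m
  R_B = 7w₀L/20 = 7·17·10/20 = 119/2 kN
  M_B = -w₀L²/20 = -17·10²/20 = -85 kN·m
Load 3 — applied couple M₀=12 kN·m at a=5/2 m (b=L-a=15/2):
  R_A = 6M₀ab/L³ = 6·12·(5/2)·(15/2)/10³ = 27/20 kN
  M_A = M₀b(2a-b)/L² = 12·(15/2)·(2·(5/2)-(15/2))/10² = -9/4 kN·m
  R_B = -6M₀ab/L³ = -6·12·(5/2)·(15/2)/10³ = -27/20 kN
  M_B = M₀a(2b-a)/L² = 12·(5/2)·(2·(15/2)-(5/2))/10² = 15/4 kN·m
Load 4 — uniform load w=8 kN/m over full span:
  R_A = wL/2 = 8·10/2 = 40 kN
  M_A = wL²/12 = 8·10²/12 = 200/3 kN·m
  R_B = wL/2 = 8·10/2 = 40 kN
  M_B = -wL²/12 = -8·10²/12 = -200/3 kN·m
Superposition: R_A = 4051/60 kN, M_A = 491/4 kN·m, R_B = 5849/60 kN, M_B = -1775/12 kN·m

R_A = 4051/60 kN, M_A = 491/4 kN·m, R_B = 5849/60 kN, M_B = -1775/12 kN·m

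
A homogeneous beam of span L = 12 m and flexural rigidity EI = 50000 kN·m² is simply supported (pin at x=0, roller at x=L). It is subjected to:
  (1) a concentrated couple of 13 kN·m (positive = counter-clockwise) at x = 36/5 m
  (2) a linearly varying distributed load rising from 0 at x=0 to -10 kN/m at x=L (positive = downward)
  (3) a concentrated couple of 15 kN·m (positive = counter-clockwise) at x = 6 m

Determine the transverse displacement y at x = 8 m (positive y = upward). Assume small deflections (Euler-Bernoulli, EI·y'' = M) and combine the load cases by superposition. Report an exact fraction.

Load 1 — applied couple M₀=13 kN·m at a=36/5 m (b=L-a=24/5):
  y_1 = (M₀x³/(6L)-M₀(x-a)²/2+C₁x)/EI  [x>a] with C₁=M₀(3b²-L²)/(6L)=-338/25 = (13·8³/(6·12)-13·(8-(36/5))²/2+(-338/25)·8)/50000 = -559/1406250 m
Load 2 — triangular load w₀=-10 kN/m (0→w₀ over full span):
  y_2 = -w₀x(7L⁴-10L²x²+3x⁴)/(360LEI) = -(-10)·8·(7·12⁴-10·12²·8²+3·8⁴)/(360·12·50000) = 136/5625 m
Load 3 — applied couple M₀=15 kN·m at a=6 m (b=L-a=6):
  y_3 = (M₀x³/(6L)-M₀(x-a)²/2+C₁x)/EI  [x>a] with C₁=M₀(3b²-L²)/(6L)=-15/2 = (15·8³/(6·12)-15·(8-6)²/2+(-15/2)·8)/50000 = 1/3000 m
Superposition: y = Σ y_i = 15071/625000 m ≈ 0.024114 m

y(8) = 15071/625000 m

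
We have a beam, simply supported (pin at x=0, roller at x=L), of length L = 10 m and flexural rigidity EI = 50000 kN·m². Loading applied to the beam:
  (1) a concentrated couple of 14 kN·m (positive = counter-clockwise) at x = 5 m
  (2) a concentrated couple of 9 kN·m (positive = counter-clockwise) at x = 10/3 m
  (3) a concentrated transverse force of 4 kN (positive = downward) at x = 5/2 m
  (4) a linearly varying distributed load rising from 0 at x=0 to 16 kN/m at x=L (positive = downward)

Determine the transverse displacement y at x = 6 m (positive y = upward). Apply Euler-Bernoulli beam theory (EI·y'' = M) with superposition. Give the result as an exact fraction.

y(6) = -51169/2500000 m

Load 1 — applied couple M₀=14 kN·m at a=5 m (b=L-a=5):
  y_1 = (M₀x³/(6L)-M₀(x-a)²/2+C₁x)/EI  [x>a] with C₁=M₀(3b²-L²)/(6L)=-35/6 = (14·6³/(6·10)-14·(6-5)²/2+(-35/6)·6)/50000 = 21/125000 m
Load 2 — applied couple M₀=9 kN·m at a=10/3 m (b=L-a=20/3):
  y_2 = (M₀x³/(6L)-M₀(x-a)²/2+C₁x)/EI  [x>a] with C₁=M₀(3b²-L²)/(6L)=5 = (9·6³/(6·10)-9·(6-(10/3))²/2+5·6)/50000 = 19/31250 m
Load 3 — point force P=4 kN at a=5/2 m (b=L-a=15/2):
  y_3 = -Pa(L-x)(2Lx-a²-x²)/(6LEI)  [x>a] = -4·(5/2)·(10-6)·(2·10·6-(5/2)²-6²)/(6·10·50000) = -311/300000 m
Load 4 — triangular load w₀=16 kN/m (0→w₀ over full span):
  y_4 = -w₀x(7L⁴-10L²x²+3x⁴)/(360LEI) = -16·6·(7·10⁴-10·10²·6²+3·6⁴)/(360·10·50000) = -4736/234375 m
Superposition: y = Σ y_i = -51169/2500000 m ≈ -0.020468 m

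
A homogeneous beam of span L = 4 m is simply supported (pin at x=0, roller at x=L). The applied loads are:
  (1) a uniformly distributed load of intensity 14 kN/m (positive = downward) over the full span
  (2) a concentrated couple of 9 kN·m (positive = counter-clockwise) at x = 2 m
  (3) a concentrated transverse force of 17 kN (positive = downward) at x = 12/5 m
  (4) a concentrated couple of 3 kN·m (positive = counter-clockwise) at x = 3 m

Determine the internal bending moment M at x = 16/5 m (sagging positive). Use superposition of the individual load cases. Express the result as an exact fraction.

Load 1 — uniform load w=14 kN/m over full span:
  M_1 = wx(L-x)/2 = 14·(16/5)·(4-(16/5))/2 = 448/25 kN·m
Load 2 — applied couple M₀=9 kN·m at a=2 m (b=L-a=2):
  M_2 = M₀x/L - M₀  [x>a] = 9·(16/5)/4 - 9 = -9/5 kN·m
Load 3 — point force P=17 kN at a=12/5 m (b=L-a=8/5):
  M_3 = Pa(L-x)/L  [x>a] = 17·(12/5)·(4-(16/5))/4 = 204/25 kN·m
Load 4 — applied couple M₀=3 kN·m at a=3 m (b=L-a=1):
  M_4 = M₀x/L - M₀  [x>a] = 3·(16/5)/4 - 3 = -3/5 kN·m
Superposition: M = Σ M_i = 592/25 kN·m ≈ 23.680000 kN·m

M(16/5) = 592/25 kN·m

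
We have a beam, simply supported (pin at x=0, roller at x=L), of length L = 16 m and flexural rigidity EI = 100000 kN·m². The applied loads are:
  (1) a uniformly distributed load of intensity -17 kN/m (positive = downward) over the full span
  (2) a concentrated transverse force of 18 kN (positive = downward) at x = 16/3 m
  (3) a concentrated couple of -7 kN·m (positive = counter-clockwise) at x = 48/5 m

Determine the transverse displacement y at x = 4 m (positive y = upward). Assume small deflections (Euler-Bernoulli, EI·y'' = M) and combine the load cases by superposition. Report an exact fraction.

Load 1 — uniform load w=-17 kN/m over full span:
  y_1 = -wx(L³-2Lx²+x³)/(24EI) = -(-17)·4·(16³-2·16·4²+4³)/(24·100000) = 323/3125 m
Load 2 — point force P=18 kN at a=16/3 m (b=L-a=32/3):
  y_2 = -Pbx(L²-b²-x²)/(6LEI)  [x≤a] = -18·(32/3)·4·(16²-(32/3)²-4²)/(6·16·100000) = -284/28125 m
Load 3 — applied couple M₀=-7 kN·m at a=48/5 m (b=L-a=32/5):
  y_3 = (M₀x³/(6L)+C₁x)/EI  [x≤a] with C₁=M₀(3b²-L²)/(6L)=728/75 = ((-7)·4³/(6·16)+(728/75)·4)/100000 = 427/1250000 m
Superposition: y = Σ y_i = 1053043/11250000 m ≈ 0.093604 m

y(4) = 1053043/11250000 m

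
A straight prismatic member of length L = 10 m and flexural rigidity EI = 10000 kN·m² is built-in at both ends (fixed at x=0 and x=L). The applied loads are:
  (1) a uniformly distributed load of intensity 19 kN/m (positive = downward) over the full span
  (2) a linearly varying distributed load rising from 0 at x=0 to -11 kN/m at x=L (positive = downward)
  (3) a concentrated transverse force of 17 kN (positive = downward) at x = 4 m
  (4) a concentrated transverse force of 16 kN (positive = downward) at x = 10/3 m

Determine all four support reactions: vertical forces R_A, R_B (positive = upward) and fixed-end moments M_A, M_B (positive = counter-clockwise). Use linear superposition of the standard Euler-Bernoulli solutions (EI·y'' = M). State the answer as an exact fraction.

R_A = 684233/6750 kN, M_A = 114649/675 kN·m, R_B = 449767/6750 kN, M_B = -88766/675 kN·m

Load 1 — uniform load w=19 kN/m over full span:
  R_A = wL/2 = 19·10/2 = 95 kN
  M_A = wL²/12 = 19·10²/12 = 475/3 kN·m
  R_B = wL/2 = 19·10/2 = 95 kN
  M_B = -wL²/12 = -19·10²/12 = -475/3 kN·m
Load 2 — triangular load w₀=-11 kN/m (0→w₀ over full span):
  R_A = 3w₀L/20 = 3·(-11)·10/20 = -33/2 kN
  M_A = w₀L²/30 = (-11)·10²/30 = -110/3 kN·m
  R_B = 7w₀L/20 = 7·(-11)·10/20 = -77/2 kN
  M_B = -w₀L²/20 = -(-11)·10²/20 = 55 kN·m
Load 3 — point force P=17 kN at a=4 m (b=L-a=6):
  R_A = Pb²(3a+b)/L³ = 17·6²·(3·4+6)/10³ = 1377/125 kN
  M_A = Pab²/L² = 17·4·6²/10² = 612/25 kN·m
  R_B = Pa²(a+3b)/L³ = 17·4²·(4+3·6)/10³ = 748/125 kN
  M_B = -Pa²b/L² = -17·4²·6/10² = -408/25 kN·m
Load 4 — point force P=16 kN at a=10/3 m (b=L-a=20/3):
  R_A = Pb²(3a+b)/L³ = 16·(20/3)²·(3·(10/3)+(20/3))/10³ = 320/27 kN
  M_A = Pab²/L² = 16·(10/3)·(20/3)²/10² = 640/27 kN·m
  R_B = Pa²(a+3b)/L³ = 16·(10/3)²·((10/3)+3·(20/3))/10³ = 112/27 kN
  M_B = -Pa²b/L² = -16·(10/3)²·(20/3)/10² = -320/27 kN·m
Superposition: R_A = 684233/6750 kN, M_A = 114649/675 kN·m, R_B = 449767/6750 kN, M_B = -88766/675 kN·m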